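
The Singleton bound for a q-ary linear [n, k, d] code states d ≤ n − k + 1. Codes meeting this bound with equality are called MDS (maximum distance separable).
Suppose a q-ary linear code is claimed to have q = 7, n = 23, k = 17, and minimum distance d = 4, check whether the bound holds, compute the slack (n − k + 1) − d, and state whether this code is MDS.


Singleton RHS = n − k + 1 = 7, slack = 3, bound satisfied, not MDS.

Singleton bound: d ≤ n − k + 1.
Here n = 23, k = 17, so n − k + 1 = 7.
Given d = 4, check d ≤ 7: YES.
Slack = (n − k + 1) − d = 3.
The code is NOT MDS (slack = 3 > 0).
Description: the claimed parameters are [23, 17, 4]_7; such a code would be non-MDS.


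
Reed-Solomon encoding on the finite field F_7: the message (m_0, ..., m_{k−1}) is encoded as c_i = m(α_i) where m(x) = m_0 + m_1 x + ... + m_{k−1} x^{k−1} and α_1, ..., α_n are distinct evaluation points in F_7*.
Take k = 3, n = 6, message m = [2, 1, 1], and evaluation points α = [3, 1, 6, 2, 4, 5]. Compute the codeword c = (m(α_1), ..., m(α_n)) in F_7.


c = [0, 4, 2, 1, 1, 4]

Message polynomial: m(x) = 2 + 1·x + 1·x^2 (mod 7).
For each evaluation point α_i, compute m(α_i) mod 7:
  α_1 = 3: Horner steps 1 → 4 → 0, so m(3) = 0.
  α_2 = 1: Horner steps 1 → 2 → 4, so m(1) = 4.
  α_3 = 6: Horner steps 1 → 0 → 2, so m(6) = 2.
  α_4 = 2: Horner steps 1 → 3 → 1, so m(2) = 1.
  α_5 = 4: Horner steps 1 → 5 → 1, so m(4) = 1.
  α_6 = 5: Horner steps 1 → 6 → 4, so m(5) = 4.
Codeword c = [0, 4, 2, 1, 1, 4] ∈ F_7^6.


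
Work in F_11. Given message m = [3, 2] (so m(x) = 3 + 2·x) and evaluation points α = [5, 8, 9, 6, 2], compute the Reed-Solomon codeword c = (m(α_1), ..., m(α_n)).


c = [2, 8, 10, 4, 7]

Message polynomial: m(x) = 3 + 2·x (mod 11).
For each evaluation point α_i, compute m(α_i) mod 11:
  α_1 = 5: Horner steps 2 → 2, so m(5) = 2.
  α_2 = 8: Horner steps 2 → 8, so m(8) = 8.
  α_3 = 9: Horner steps 2 → 10, so m(9) = 10.
  α_4 = 6: Horner steps 2 → 4, so m(6) = 4.
  α_5 = 2: Horner steps 2 → 7, so m(2) = 7.
Codeword c = [2, 8, 10, 4, 7] ∈ F_11^5.


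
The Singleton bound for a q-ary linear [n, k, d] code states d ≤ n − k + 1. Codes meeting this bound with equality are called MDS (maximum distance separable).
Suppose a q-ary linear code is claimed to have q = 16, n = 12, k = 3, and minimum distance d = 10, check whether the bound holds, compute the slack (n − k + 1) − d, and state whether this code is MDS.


Singleton RHS = n − k + 1 = 10, slack = 0, bound satisfied, MDS.

Singleton bound: d ≤ n − k + 1.
Here n = 12, k = 3, so n − k + 1 = 10.
Given d = 10, check d ≤ 10: YES.
Slack = (n − k + 1) − d = 0.
The code is MDS (slack = 0).
Description: the claimed parameters are [12, 3, 10]_16; such a code would be MDS (meets Singleton bound).


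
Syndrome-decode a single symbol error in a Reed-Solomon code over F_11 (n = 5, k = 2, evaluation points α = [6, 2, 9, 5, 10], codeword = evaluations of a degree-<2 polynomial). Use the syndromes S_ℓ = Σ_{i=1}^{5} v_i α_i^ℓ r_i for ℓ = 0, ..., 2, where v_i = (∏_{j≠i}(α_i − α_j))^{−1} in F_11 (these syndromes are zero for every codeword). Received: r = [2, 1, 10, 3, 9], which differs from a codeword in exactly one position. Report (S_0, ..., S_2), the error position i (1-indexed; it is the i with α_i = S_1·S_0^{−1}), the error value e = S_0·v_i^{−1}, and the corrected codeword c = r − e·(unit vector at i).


S = (6, 1, 2), error at position 2, error magnitude e = 6, c = [2, 6, 10, 3, 9].

Step 1: column multipliers v_i = (∏_{j≠i}(α_i − α_j))^{−1} mod 11.
  i = 1 (α = 6): (6−2)(6−9)(6−5)(6−10) = 4·(−3)·1·(−4) = 48 ≡ 4, so v_1 = 4^{−1} = 3 (mod 11).
  i = 2 (α = 2): (2−6)(2−9)(2−5)(2−10) = (−4)·(−7)·(−3)·(−8) = 672 ≡ 1, so v_2 = 1^{−1} = 1 (mod 11).
  i = 3 (α = 9): (9−6)(9−2)(9−5)(9−10) = 3·7·4·(−1) = −84 ≡ 4, so v_3 = 4^{−1} = 3 (mod 11).
  i = 4 (α = 5): (5−6)(5−2)(5−9)(5−10) = (−1)·3·(−4)·(−5) = −60 ≡ 6, so v_4 = 6^{−1} = 2 (mod 11).
  i = 5 (α = 10): (10−6)(10−2)(10−9)(10−5) = 4·8·1·5 = 160 ≡ 6, so v_5 = 6^{−1} = 2 (mod 11).
  v = [3, 1, 3, 2, 2].
Step 2: syndromes of r = [2, 1, 10, 3, 9] (all sums mod 11).
  S_0 = Σ v_i r_i = 3·2 + 1·1 + 3·10 + 2·3 + 2·9 = 61 ≡ 6.
  S_1 = Σ v_i α_i r_i = 3·6·2 + 1·2·1 + 3·9·10 + 2·5·3 + 2·10·9 = 518 ≡ 1.
  α_i^2 mod 11 = [3, 4, 4, 3, 1].
  S_2 = Σ v_i α_i^2 r_i = 3·3·2 + 1·4·1 + 3·4·10 + 2·3·3 + 2·1·9 = 178 ≡ 2.
  S = (6, 1, 2) ≠ 0, so r is not a codeword (an error is present).
Step 3: locate the error. For a single error e at position i, S_ℓ = v_i·e·α_i^ℓ, so α_err = S_1/S_0.
  S_0^{−1} = 6^{−1} = 2 (mod 11), so α_err = 1·2 = 2 ≡ 2 = α_2. Error position i = 2.
  Consistency check: S_2/S_1 = 2·1 = 2 ≡ 2 = α_err ✓ (single-error assumption holds).
Step 4: error magnitude e = S_0/v_2 = S_0·∏_{j≠2}(α_2 − α_j) = 6·1 = 6 ≡ 6 (mod 11).
Step 5: correct position 2: c_2 = r_2 − e = 1 − 6 ≡ 6 (mod 11). Hence c = [2, 6, 10, 3, 9].
  Check: interpolating c through the α_i gives m(x) = 8 + 10·x (degree < 2) with m(α_i) = c_i for every i, so c is indeed a codeword.


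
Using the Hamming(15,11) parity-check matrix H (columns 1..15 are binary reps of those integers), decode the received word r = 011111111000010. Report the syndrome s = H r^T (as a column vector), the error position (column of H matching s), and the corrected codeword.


s = (1, 1, 1, 0)^T, error position = 14, corrected codeword c = 011111111000000

Compute s = H r^T mod 2 one row at a time:
  s_1 = 1 + 1 + 0 + 0 + 0 + 0 + 1 + 0 = 3 ≡ 1 (mod 2).
  s_2 = 1 + 1 + 1 + 1 + 0 + 0 + 1 + 0 = 5 ≡ 1 (mod 2).
  s_3 = 1 + 1 + 1 + 1 + 0 + 0 + 1 + 0 = 5 ≡ 1 (mod 2).
  s_4 = 0 + 1 + 1 + 1 + 1 + 0 + 0 + 0 = 4 ≡ 0 (mod 2).
s = (1, 1, 1, 0)^T — this equals column 14 of H (binary 1110), so error is at position 14.
Correct: flip bit 14 of r = 011111111000010 to get c = 011111111000000.


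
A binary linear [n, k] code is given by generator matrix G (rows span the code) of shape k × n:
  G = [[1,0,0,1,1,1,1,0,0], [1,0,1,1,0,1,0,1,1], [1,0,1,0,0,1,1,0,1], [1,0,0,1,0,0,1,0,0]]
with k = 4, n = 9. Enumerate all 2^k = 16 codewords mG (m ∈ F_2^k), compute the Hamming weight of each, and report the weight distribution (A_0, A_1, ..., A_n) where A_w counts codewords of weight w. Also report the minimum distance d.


Weight distribution: A_0 = 1, A_2 = 2, A_3 = 2, A_4 = 3, A_5 = 6, A_6 = 2. Minimum distance d = 2.

Enumerate all 2^4 = 16 messages m ∈ F_2^4.
For each, compute codeword c = mG in F_2^9, then tally its weight.
  m = 0000 → c = 000000000, weight = 0.
  m = 1000 → c = 100111100, weight = 5.
  m = 0100 → c = 101101011, weight = 6.
  m = 1100 → c = 001010111, weight = 5.
  m = 0010 → c = 101001101, weight = 5.
  m = 1010 → c = 001110001, weight = 4.
  m = 0110 → c = 000100110, weight = 3.
  m = 1110 → c = 100011010, weight = 4.
  m = 0001 → c = 100100100, weight = 3.
  m = 1001 → c = 000011000, weight = 2.
  m = 0101 → c = 001001111, weight = 5.
  m = 1101 → c = 101110011, weight = 6.
  m = 0011 → c = 001101001, weight = 4.
  m = 1011 → c = 101010101, weight = 5.
  m = 0111 → c = 100000010, weight = 2.
  m = 1111 → c = 000111110, weight = 5.
Tally weights:
  weight 0: 1 codewords.
  weight 2: 2 codewords.
  weight 3: 2 codewords.
  weight 4: 3 codewords.
  weight 5: 6 codewords.
  weight 6: 2 codewords.
Minimum distance d = smallest w > 0 with A_w > 0 = 2.
Sanity: Σ A_w = 16 = 2^4 = 16 ✓.


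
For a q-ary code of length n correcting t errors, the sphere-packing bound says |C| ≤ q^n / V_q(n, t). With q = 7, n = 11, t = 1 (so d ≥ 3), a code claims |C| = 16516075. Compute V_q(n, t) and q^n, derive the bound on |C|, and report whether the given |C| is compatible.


V_q(n, t) = 67, q^n = 1977326743, Hamming bound = 29512339, |C| = 16516075 ≤ bound (satisfied).

Step 1: Compute V_q(n, t) = Σ_{j=0}^1 C(n, j) (q−1)^j.
  j = 0: C(11,0)·(6)^0 = 1·1 = 1.
  j = 1: C(11,1)·(6)^1 = 11·6 = 66.
  V_q(n, t) = 1 + 66 = 67.
Step 2: q^n = 7^11 = 1977326743.
Step 3: Hamming bound ⌊q^n / V_q(n,t)⌋ = ⌊1977326743/67⌋ = 29512339.
Step 4: Compare |C| = 16516075 to 29512339: satisfied.
The claimed |C| lies below the Hamming bound.


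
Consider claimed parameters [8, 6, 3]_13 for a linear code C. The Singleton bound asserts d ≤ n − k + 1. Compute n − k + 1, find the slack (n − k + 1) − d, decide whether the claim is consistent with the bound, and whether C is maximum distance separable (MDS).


Singleton RHS = n − k + 1 = 3, slack = 0, bound satisfied, MDS.

Singleton bound: d ≤ n − k + 1.
Here n = 8, k = 6, so n − k + 1 = 3.
Given d = 3, check d ≤ 3: YES.
Slack = (n − k + 1) − d = 0.
The code is MDS (slack = 0).
Description: the claimed parameters are [8, 6, 3]_13; such a code would be MDS (meets Singleton bound).


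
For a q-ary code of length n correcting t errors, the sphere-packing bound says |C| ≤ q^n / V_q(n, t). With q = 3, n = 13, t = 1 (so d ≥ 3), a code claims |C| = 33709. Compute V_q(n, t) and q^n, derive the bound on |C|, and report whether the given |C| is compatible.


V_q(n, t) = 27, q^n = 1594323, Hamming bound = 59049, |C| = 33709 ≤ bound (satisfied).

Step 1: Compute V_q(n, t) = Σ_{j=0}^1 C(n, j) (q−1)^j.
  j = 0: C(13,0)·(2)^0 = 1·1 = 1.
  j = 1: C(13,1)·(2)^1 = 13·2 = 26.
  V_q(n, t) = 1 + 26 = 27.
Step 2: q^n = 3^13 = 1594323.
Step 3: Hamming bound ⌊q^n / V_q(n,t)⌋ = ⌊1594323/27⌋ = 59049.
Step 4: Compare |C| = 33709 to 59049: satisfied.
The claimed |C| lies below the Hamming bound.


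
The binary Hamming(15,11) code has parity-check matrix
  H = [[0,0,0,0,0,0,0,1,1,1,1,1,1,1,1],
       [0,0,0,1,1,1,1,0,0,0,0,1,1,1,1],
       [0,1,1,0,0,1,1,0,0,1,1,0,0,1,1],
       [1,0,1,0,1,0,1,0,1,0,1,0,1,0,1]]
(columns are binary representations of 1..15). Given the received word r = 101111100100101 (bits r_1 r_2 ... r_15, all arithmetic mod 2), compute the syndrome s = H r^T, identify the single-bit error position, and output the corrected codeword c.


s = (1, 0, 1, 0)^T, error position = 10, corrected codeword c = 101111100000101

Compute s = H r^T mod 2 one row at a time:
  s_1 = 0 + 0 + 1 + 0 + 0 + 1 + 0 + 1 = 3 ≡ 1 (mod 2).
  s_2 = 1 + 1 + 1 + 1 + 0 + 1 + 0 + 1 = 6 ≡ 0 (mod 2).
  s_3 = 0 + 1 + 1 + 1 + 1 + 0 + 0 + 1 = 5 ≡ 1 (mod 2).
  s_4 = 1 + 1 + 1 + 1 + 0 + 0 + 1 + 1 = 6 ≡ 0 (mod 2).
s = (1, 0, 1, 0)^T — this equals column 10 of H (binary 1010), so error is at position 10.
Correct: flip bit 10 of r = 101111100100101 to get c = 101111100000101.


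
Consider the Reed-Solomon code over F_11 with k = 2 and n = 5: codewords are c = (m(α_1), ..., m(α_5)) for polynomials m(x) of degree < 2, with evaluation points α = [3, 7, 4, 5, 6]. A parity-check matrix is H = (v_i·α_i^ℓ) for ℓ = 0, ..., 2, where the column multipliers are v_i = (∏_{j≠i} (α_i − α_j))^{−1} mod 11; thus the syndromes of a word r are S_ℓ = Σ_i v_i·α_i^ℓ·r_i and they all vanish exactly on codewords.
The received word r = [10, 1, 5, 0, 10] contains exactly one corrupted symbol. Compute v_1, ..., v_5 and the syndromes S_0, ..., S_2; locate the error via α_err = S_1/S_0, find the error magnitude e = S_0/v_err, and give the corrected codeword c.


S = (3, 7, 9), error at position 5, error magnitude e = 4, c = [10, 1, 5, 0, 6].

Step 1: column multipliers v_i = (∏_{j≠i}(α_i − α_j))^{−1} mod 11.
  i = 1 (α = 3): (3−7)(3−4)(3−5)(3−6) = (−4)·(−1)·(−2)·(−3) = 24 ≡ 2, so v_1 = 2^{−1} = 6 (mod 11).
  i = 2 (α = 7): (7−3)(7−4)(7−5)(7−6) = 4·3·2·1 = 24 ≡ 2, so v_2 = 2^{−1} = 6 (mod 11).
  i = 3 (α = 4): (4−3)(4−7)(4−5)(4−6) = 1·(−3)·(−1)·(−2) = −6 ≡ 5, so v_3 = 5^{−1} = 9 (mod 11).
  i = 4 (α = 5): (5−3)(5−7)(5−4)(5−6) = 2·(−2)·1·(−1) = 4 ≡ 4, so v_4 = 4^{−1} = 3 (mod 11).
  i = 5 (α = 6): (6−3)(6−7)(6−4)(6−5) = 3·(−1)·2·1 = −6 ≡ 5, so v_5 = 5^{−1} = 9 (mod 11).
  v = [6, 6, 9, 3, 9].
Step 2: syndromes of r = [10, 1, 5, 0, 10] (all sums mod 11).
  S_0 = Σ v_i r_i = 6·10 + 6·1 + 9·5 + 3·0 + 9·10 = 201 ≡ 3.
  S_1 = Σ v_i α_i r_i = 6·3·10 + 6·7·1 + 9·4·5 + 3·5·0 + 9·6·10 = 942 ≡ 7.
  α_i^2 mod 11 = [9, 5, 5, 3, 3].
  S_2 = Σ v_i α_i^2 r_i = 6·9·10 + 6·5·1 + 9·5·5 + 3·3·0 + 9·3·10 = 1065 ≡ 9.
  S = (3, 7, 9) ≠ 0, so r is not a codeword (an error is present).
Step 3: locate the error. For a single error e at position i, S_ℓ = v_i·e·α_i^ℓ, so α_err = S_1/S_0.
  S_0^{−1} = 3^{−1} = 4 (mod 11), so α_err = 7·4 = 28 ≡ 6 = α_5. Error position i = 5.
  Consistency check: S_2/S_1 = 9·8 = 72 ≡ 6 = α_err ✓ (single-error assumption holds).
Step 4: error magnitude e = S_0/v_5 = S_0·∏_{j≠5}(α_5 − α_j) = 3·5 = 15 ≡ 4 (mod 11).
Step 5: correct position 5: c_5 = r_5 − e = 10 − 4 ≡ 6 (mod 11). Hence c = [10, 1, 5, 0, 6].
  Check: interpolating c through the α_i gives m(x) = 3 + 6·x (degree < 2) with m(α_i) = c_i for every i, so c is indeed a codeword.


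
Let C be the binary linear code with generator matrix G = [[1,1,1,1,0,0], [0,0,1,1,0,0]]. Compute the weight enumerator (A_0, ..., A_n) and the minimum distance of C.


Weight distribution: A_0 = 1, A_2 = 2, A_4 = 1. Minimum distance d = 2.

Enumerate all 2^2 = 4 messages m ∈ F_2^2.
For each, compute codeword c = mG in F_2^6, then tally its weight.
  m = 00 → c = 000000, weight = 0.
  m = 10 → c = 111100, weight = 4.
  m = 01 → c = 001100, weight = 2.
  m = 11 → c = 110000, weight = 2.
Tally weights:
  weight 0: 1 codewords.
  weight 2: 2 codewords.
  weight 4: 1 codewords.
Minimum distance d = smallest w > 0 with A_w > 0 = 2.
Sanity: Σ A_w = 4 = 2^2 = 4 ✓.


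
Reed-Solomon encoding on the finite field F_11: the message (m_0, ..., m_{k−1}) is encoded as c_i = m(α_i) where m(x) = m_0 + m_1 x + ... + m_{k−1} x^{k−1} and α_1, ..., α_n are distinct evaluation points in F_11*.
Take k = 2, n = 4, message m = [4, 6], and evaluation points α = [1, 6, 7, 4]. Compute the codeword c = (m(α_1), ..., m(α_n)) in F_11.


c = [10, 7, 2, 6]

Message polynomial: m(x) = 4 + 6·x (mod 11).
For each evaluation point α_i, compute m(α_i) mod 11:
  α_1 = 1: Horner steps 6 → 10, so m(1) = 10.
  α_2 = 6: Horner steps 6 → 7, so m(6) = 7.
  α_3 = 7: Horner steps 6 → 2, so m(7) = 2.
  α_4 = 4: Horner steps 6 → 6, so m(4) = 6.
Codeword c = [10, 7, 2, 6] ∈ F_11^4.


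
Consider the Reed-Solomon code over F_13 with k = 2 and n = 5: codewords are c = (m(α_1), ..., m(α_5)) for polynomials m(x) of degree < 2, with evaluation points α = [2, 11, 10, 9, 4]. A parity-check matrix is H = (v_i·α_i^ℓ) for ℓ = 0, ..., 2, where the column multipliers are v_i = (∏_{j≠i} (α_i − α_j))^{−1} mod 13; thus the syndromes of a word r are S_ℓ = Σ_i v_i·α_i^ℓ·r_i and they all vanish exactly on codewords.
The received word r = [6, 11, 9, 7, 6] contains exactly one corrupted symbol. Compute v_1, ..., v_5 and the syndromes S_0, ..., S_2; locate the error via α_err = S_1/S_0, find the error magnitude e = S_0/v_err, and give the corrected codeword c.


S = (1, 4, 3), error at position 5, error magnitude e = 9, c = [6, 11, 9, 7, 10].

Step 1: column multipliers v_i = (∏_{j≠i}(α_i − α_j))^{−1} mod 13.
  i = 1 (α = 2): (2−11)(2−10)(2−9)(2−4) = (−9)·(−8)·(−7)·(−2) = 1008 ≡ 7, so v_1 = 7^{−1} = 2 (mod 13).
  i = 2 (α = 11): (11−2)(11−10)(11−9)(11−4) = 9·1·2·7 = 126 ≡ 9, so v_2 = 9^{−1} = 3 (mod 13).
  i = 3 (α = 10): (10−2)(10−11)(10−9)(10−4) = 8·(−1)·1·6 = −48 ≡ 4, so v_3 = 4^{−1} = 10 (mod 13).
  i = 4 (α = 9): (9−2)(9−11)(9−10)(9−4) = 7·(−2)·(−1)·5 = 70 ≡ 5, so v_4 = 5^{−1} = 8 (mod 13).
  i = 5 (α = 4): (4−2)(4−11)(4−10)(4−9) = 2·(−7)·(−6)·(−5) = −420 ≡ 9, so v_5 = 9^{−1} = 3 (mod 13).
  v = [2, 3, 10, 8, 3].
Step 2: syndromes of r = [6, 11, 9, 7, 6] (all sums mod 13).
  S_0 = Σ v_i r_i = 2·6 + 3·11 + 10·9 + 8·7 + 3·6 = 209 ≡ 1.
  S_1 = Σ v_i α_i r_i = 2·2·6 + 3·11·11 + 10·10·9 + 8·9·7 + 3·4·6 = 1863 ≡ 4.
  α_i^2 mod 13 = [4, 4, 9, 3, 3].
  S_2 = Σ v_i α_i^2 r_i = 2·4·6 + 3·4·11 + 10·9·9 + 8·3·7 + 3·3·6 = 1212 ≡ 3.
  S = (1, 4, 3) ≠ 0, so r is not a codeword (an error is present).
Step 3: locate the error. For a single error e at position i, S_ℓ = v_i·e·α_i^ℓ, so α_err = S_1/S_0.
  S_0^{−1} = 1^{−1} = 1 (mod 13), so α_err = 4·1 = 4 ≡ 4 = α_5. Error position i = 5.
  Consistency check: S_2/S_1 = 3·10 = 30 ≡ 4 = α_err ✓ (single-error assumption holds).
Step 4: error magnitude e = S_0/v_5 = S_0·∏_{j≠5}(α_5 − α_j) = 1·9 = 9 ≡ 9 (mod 13).
Step 5: correct position 5: c_5 = r_5 − e = 6 − 9 ≡ 10 (mod 13). Hence c = [6, 11, 9, 7, 10].
  Check: interpolating c through the α_i gives m(x) = 2 + 2·x (degree < 2) with m(α_i) = c_i for every i, so c is indeed a codeword.


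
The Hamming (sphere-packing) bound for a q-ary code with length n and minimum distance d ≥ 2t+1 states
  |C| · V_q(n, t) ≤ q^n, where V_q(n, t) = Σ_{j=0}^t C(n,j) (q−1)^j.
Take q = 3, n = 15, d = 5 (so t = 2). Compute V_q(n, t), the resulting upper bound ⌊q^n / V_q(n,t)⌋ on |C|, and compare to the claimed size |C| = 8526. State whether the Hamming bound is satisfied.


V_q(n, t) = 451, q^n = 14348907, Hamming bound = 31815, |C| = 8526 ≤ bound (satisfied).

Step 1: Compute V_q(n, t) = Σ_{j=0}^2 C(n, j) (q−1)^j.
  j = 0: C(15,0)·(2)^0 = 1·1 = 1.
  j = 1: C(15,1)·(2)^1 = 15·2 = 30.
  j = 2: C(15,2)·(2)^2 = 105·4 = 420.
  V_q(n, t) = 1 + 30 + 420 = 451.
Step 2: q^n = 3^15 = 14348907.
Step 3: Hamming bound ⌊q^n / V_q(n,t)⌋ = ⌊14348907/451⌋ = 31815.
Step 4: Compare |C| = 8526 to 31815: satisfied.
The claimed |C| lies below the Hamming bound.


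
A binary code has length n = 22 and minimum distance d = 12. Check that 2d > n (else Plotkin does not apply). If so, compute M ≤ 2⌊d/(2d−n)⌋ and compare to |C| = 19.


Plotkin bound M ≤ 12; given |C| = 19 > bound (violated).

Check applicability: 2d = 24, n = 22.
2d − n = 2 > 0, so Plotkin applies.
Compute d/(2d−n) = 12/2 ≈ 6.0000.
⌊d/(2d−n)⌋ = 6.
Plotkin bound: M ≤ 2·6 = 12.
Given |C| = 19, check: VIOLATED.
This |C| is above the Plotkin bound, so no binary code with n = 22, d = 12 and 19 codewords exists.


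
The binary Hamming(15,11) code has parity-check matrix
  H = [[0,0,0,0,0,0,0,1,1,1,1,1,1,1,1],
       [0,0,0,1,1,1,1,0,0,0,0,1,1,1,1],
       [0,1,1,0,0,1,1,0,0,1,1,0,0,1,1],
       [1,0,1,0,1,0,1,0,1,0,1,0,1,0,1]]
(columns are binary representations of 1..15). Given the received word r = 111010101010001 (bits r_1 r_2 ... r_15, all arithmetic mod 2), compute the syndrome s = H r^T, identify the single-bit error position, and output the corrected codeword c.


s = (1, 1, 1, 1)^T, error position = 15, corrected codeword c = 111010101010000

Compute s = H r^T mod 2 one row at a time:
  s_1 = 0 + 1 + 0 + 1 + 0 + 0 + 0 + 1 = 3 ≡ 1 (mod 2).
  s_2 = 0 + 1 + 0 + 1 + 0 + 0 + 0 + 1 = 3 ≡ 1 (mod 2).
  s_3 = 1 + 1 + 0 + 1 + 0 + 1 + 0 + 1 = 5 ≡ 1 (mod 2).
  s_4 = 1 + 1 + 1 + 1 + 1 + 1 + 0 + 1 = 7 ≡ 1 (mod 2).
s = (1, 1, 1, 1)^T — this equals column 15 of H (binary 1111), so error is at position 15.
Correct: flip bit 15 of r = 111010101010001 to get c = 111010101010000.


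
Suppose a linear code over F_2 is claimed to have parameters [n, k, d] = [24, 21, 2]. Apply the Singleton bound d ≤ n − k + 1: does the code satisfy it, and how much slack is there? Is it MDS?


Singleton RHS = n − k + 1 = 4, slack = 2, bound satisfied, not MDS.

Singleton bound: d ≤ n − k + 1.
Here n = 24, k = 21, so n − k + 1 = 4.
Given d = 2, check d ≤ 4: YES.
Slack = (n − k + 1) − d = 2.
The code is NOT MDS (slack = 2 > 0).
Description: the claimed parameters are [24, 21, 2]_2; such a code would be non-MDS.


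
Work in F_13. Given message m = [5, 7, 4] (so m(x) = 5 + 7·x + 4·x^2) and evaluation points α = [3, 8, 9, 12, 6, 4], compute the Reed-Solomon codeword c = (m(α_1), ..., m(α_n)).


c = [10, 5, 2, 2, 9, 6]

Message polynomial: m(x) = 5 + 7·x + 4·x^2 (mod 13).
For each evaluation point α_i, compute m(α_i) mod 13:
  α_1 = 3: Horner steps 4 → 6 → 10, so m(3) = 10.
  α_2 = 8: Horner steps 4 → 0 → 5, so m(8) = 5.
  α_3 = 9: Horner steps 4 → 4 → 2, so m(9) = 2.
  α_4 = 12: Horner steps 4 → 3 → 2, so m(12) = 2.
  α_5 = 6: Horner steps 4 → 5 → 9, so m(6) = 9.
  α_6 = 4: Horner steps 4 → 10 → 6, so m(4) = 6.
Codeword c = [10, 5, 2, 2, 9, 6] ∈ F_13^6.


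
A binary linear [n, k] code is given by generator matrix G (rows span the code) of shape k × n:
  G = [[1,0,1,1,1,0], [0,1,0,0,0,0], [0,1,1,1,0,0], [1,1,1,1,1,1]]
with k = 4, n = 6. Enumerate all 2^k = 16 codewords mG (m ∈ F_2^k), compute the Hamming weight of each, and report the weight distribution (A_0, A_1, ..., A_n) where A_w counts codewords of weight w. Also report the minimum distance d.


Weight distribution: A_0 = 1, A_1 = 2, A_2 = 3, A_3 = 4, A_4 = 3, A_5 = 2, A_6 = 1. Minimum distance d = 1.

Enumerate all 2^4 = 16 messages m ∈ F_2^4.
For each, compute codeword c = mG in F_2^6, then tally its weight.
  m = 0000 → c = 000000, weight = 0.
  m = 1000 → c = 101110, weight = 4.
  m = 0100 → c = 010000, weight = 1.
  m = 1100 → c = 111110, weight = 5.
  m = 0010 → c = 011100, weight = 3.
  m = 1010 → c = 110010, weight = 3.
  m = 0110 → c = 001100, weight = 2.
  m = 1110 → c = 100010, weight = 2.
  m = 0001 → c = 111111, weight = 6.
  m = 1001 → c = 010001, weight = 2.
  m = 0101 → c = 101111, weight = 5.
  m = 1101 → c = 000001, weight = 1.
  m = 0011 → c = 100011, weight = 3.
  m = 1011 → c = 001101, weight = 3.
  m = 0111 → c = 110011, weight = 4.
  m = 1111 → c = 011101, weight = 4.
Tally weights:
  weight 0: 1 codewords.
  weight 1: 2 codewords.
  weight 2: 3 codewords.
  weight 3: 4 codewords.
  weight 4: 3 codewords.
  weight 5: 2 codewords.
  weight 6: 1 codewords.
Minimum distance d = smallest w > 0 with A_w > 0 = 1.
Sanity: Σ A_w = 16 = 2^4 = 16 ✓.


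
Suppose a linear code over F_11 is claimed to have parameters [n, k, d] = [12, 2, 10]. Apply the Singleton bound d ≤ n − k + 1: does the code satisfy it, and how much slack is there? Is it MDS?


Singleton RHS = n − k + 1 = 11, slack = 1, bound satisfied, not MDS.

Singleton bound: d ≤ n − k + 1.
Here n = 12, k = 2, so n − k + 1 = 11.
Given d = 10, check d ≤ 11: YES.
Slack = (n − k + 1) − d = 1.
The code is NOT MDS (slack = 1 > 0).
Description: the claimed parameters are [12, 2, 10]_11; such a code would be non-MDS.


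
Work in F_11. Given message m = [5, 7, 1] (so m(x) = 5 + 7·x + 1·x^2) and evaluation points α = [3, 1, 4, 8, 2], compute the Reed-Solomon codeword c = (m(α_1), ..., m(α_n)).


c = [2, 2, 5, 4, 1]

Message polynomial: m(x) = 5 + 7·x + 1·x^2 (mod 11).
For each evaluation point α_i, compute m(α_i) mod 11:
  α_1 = 3: Horner steps 1 → 10 → 2, so m(3) = 2.
  α_2 = 1: Horner steps 1 → 8 → 2, so m(1) = 2.
  α_3 = 4: Horner steps 1 → 0 → 5, so m(4) = 5.
  α_4 = 8: Horner steps 1 → 4 → 4, so m(8) = 4.
  α_5 = 2: Horner steps 1 → 9 → 1, so m(2) = 1.
Codeword c = [2, 2, 5, 4, 1] ∈ F_11^5.


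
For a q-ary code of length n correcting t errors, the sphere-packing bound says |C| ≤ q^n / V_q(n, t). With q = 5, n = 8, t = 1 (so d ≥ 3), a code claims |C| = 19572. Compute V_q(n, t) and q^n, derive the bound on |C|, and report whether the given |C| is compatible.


V_q(n, t) = 33, q^n = 390625, Hamming bound = 11837, |C| = 19572 > bound (violated).

Step 1: Compute V_q(n, t) = Σ_{j=0}^1 C(n, j) (q−1)^j.
  j = 0: C(8,0)·(4)^0 = 1·1 = 1.
  j = 1: C(8,1)·(4)^1 = 8·4 = 32.
  V_q(n, t) = 1 + 32 = 33.
Step 2: q^n = 5^8 = 390625.
Step 3: Hamming bound ⌊q^n / V_q(n,t)⌋ = ⌊390625/33⌋ = 11837.
Step 4: Compare |C| = 19572 to 11837: violated.
The claimed |C| lies above the Hamming bound, so no 5-ary code of length 8 with d ≥ 3 can have 19572 codewords.


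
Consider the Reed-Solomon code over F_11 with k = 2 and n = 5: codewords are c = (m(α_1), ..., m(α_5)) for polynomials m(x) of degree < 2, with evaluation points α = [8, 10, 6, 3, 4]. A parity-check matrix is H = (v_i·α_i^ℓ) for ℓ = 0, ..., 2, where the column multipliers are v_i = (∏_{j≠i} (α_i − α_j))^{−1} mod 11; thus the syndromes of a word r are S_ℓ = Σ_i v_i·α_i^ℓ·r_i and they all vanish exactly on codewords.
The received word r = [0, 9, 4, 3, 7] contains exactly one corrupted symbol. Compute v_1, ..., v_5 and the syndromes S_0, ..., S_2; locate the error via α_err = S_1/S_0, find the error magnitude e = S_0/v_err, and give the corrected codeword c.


S = (4, 10, 3), error at position 1, error magnitude e = 10, c = [1, 9, 4, 3, 7].

Step 1: column multipliers v_i = (∏_{j≠i}(α_i − α_j))^{−1} mod 11.
  i = 1 (α = 8): (8−10)(8−6)(8−3)(8−4) = (−2)·2·5·4 = −80 ≡ 8, so v_1 = 8^{−1} = 7 (mod 11).
  i = 2 (α = 10): (10−8)(10−6)(10−3)(10−4) = 2·4·7·6 = 336 ≡ 6, so v_2 = 6^{−1} = 2 (mod 11).
  i = 3 (α = 6): (6−8)(6−10)(6−3)(6−4) = (−2)·(−4)·3·2 = 48 ≡ 4, so v_3 = 4^{−1} = 3 (mod 11).
  i = 4 (α = 3): (3−8)(3−10)(3−6)(3−4) = (−5)·(−7)·(−3)·(−1) = 105 ≡ 6, so v_4 = 6^{−1} = 2 (mod 11).
  i = 5 (α = 4): (4−8)(4−10)(4−6)(4−3) = (−4)·(−6)·(−2)·1 = −48 ≡ 7, so v_5 = 7^{−1} = 8 (mod 11).
  v = [7, 2, 3, 2, 8].
Step 2: syndromes of r = [0, 9, 4, 3, 7] (all sums mod 11).
  S_0 = Σ v_i r_i = 7·0 + 2·9 + 3·4 + 2·3 + 8·7 = 92 ≡ 4.
  S_1 = Σ v_i α_i r_i = 7·8·0 + 2·10·9 + 3·6·4 + 2·3·3 + 8·4·7 = 494 ≡ 10.
  α_i^2 mod 11 = [9, 1, 3, 9, 5].
  S_2 = Σ v_i α_i^2 r_i = 7·9·0 + 2·1·9 + 3·3·4 + 2·9·3 + 8·5·7 = 388 ≡ 3.
  S = (4, 10, 3) ≠ 0, so r is not a codeword (an error is present).
Step 3: locate the error. For a single error e at position i, S_ℓ = v_i·e·α_i^ℓ, so α_err = S_1/S_0.
  S_0^{−1} = 4^{−1} = 3 (mod 11), so α_err = 10·3 = 30 ≡ 8 = α_1. Error position i = 1.
  Consistency check: S_2/S_1 = 3·10 = 30 ≡ 8 = α_err ✓ (single-error assumption holds).
Step 4: error magnitude e = S_0/v_1 = S_0·∏_{j≠1}(α_1 − α_j) = 4·8 = 32 ≡ 10 (mod 11).
Step 5: correct position 1: c_1 = r_1 − e = 0 − 10 ≡ 1 (mod 11). Hence c = [1, 9, 4, 3, 7].
  Check: interpolating c through the α_i gives m(x) = 2 + 4·x (degree < 2) with m(α_i) = c_i for every i, so c is indeed a codeword.


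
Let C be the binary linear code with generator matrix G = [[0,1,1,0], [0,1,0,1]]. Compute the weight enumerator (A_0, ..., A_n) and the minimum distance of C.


Weight distribution: A_0 = 1, A_2 = 3. Minimum distance d = 2.

Enumerate all 2^2 = 4 messages m ∈ F_2^2.
For each, compute codeword c = mG in F_2^4, then tally its weight.
  m = 00 → c = 0000, weight = 0.
  m = 10 → c = 0110, weight = 2.
  m = 01 → c = 0101, weight = 2.
  m = 11 → c = 0011, weight = 2.
Tally weights:
  weight 0: 1 codewords.
  weight 2: 3 codewords.
Minimum distance d = smallest w > 0 with A_w > 0 = 2.
Sanity: Σ A_w = 4 = 2^2 = 4 ✓.


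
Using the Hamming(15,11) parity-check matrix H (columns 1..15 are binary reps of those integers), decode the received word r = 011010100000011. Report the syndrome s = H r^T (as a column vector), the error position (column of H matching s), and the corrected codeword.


s = (0, 0, 1, 0)^T, error position = 2, corrected codeword c = 001010100000011

Compute s = H r^T mod 2 one row at a time:
  s_1 = 0 + 0 + 0 + 0 + 0 + 0 + 1 + 1 = 2 ≡ 0 (mod 2).
  s_2 = 0 + 1 + 0 + 1 + 0 + 0 + 1 + 1 = 4 ≡ 0 (mod 2).
  s_3 = 1 + 1 + 0 + 1 + 0 + 0 + 1 + 1 = 5 ≡ 1 (mod 2).
  s_4 = 0 + 1 + 1 + 1 + 0 + 0 + 0 + 1 = 4 ≡ 0 (mod 2).
s = (0, 0, 1, 0)^T — this equals column 2 of H (binary 0010), so error is at position 2.
Correct: flip bit 2 of r = 011010100000011 to get c = 001010100000011.


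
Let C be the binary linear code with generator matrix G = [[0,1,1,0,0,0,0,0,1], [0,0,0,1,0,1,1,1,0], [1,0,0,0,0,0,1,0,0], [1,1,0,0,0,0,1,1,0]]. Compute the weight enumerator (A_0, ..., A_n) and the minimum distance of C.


Weight distribution: A_0 = 1, A_2 = 2, A_3 = 2, A_4 = 5, A_5 = 4, A_7 = 2. Minimum distance d = 2.

Enumerate all 2^4 = 16 messages m ∈ F_2^4.
For each, compute codeword c = mG in F_2^9, then tally its weight.
  m = 0000 → c = 000000000, weight = 0.
  m = 1000 → c = 011000001, weight = 3.
  m = 0100 → c = 000101110, weight = 4.
  m = 1100 → c = 011101111, weight = 7.
  m = 0010 → c = 100000100, weight = 2.
  m = 1010 → c = 111000101, weight = 5.
  m = 0110 → c = 100101010, weight = 4.
  m = 1110 → c = 111101011, weight = 7.
  m = 0001 → c = 110000110, weight = 4.
  m = 1001 → c = 101000111, weight = 5.
  m = 0101 → c = 110101000, weight = 4.
  m = 1101 → c = 101101001, weight = 5.
  m = 0011 → c = 010000010, weight = 2.
  m = 1011 → c = 001000011, weight = 3.
  m = 0111 → c = 010101100, weight = 4.
  m = 1111 → c = 001101101, weight = 5.
Tally weights:
  weight 0: 1 codewords.
  weight 2: 2 codewords.
  weight 3: 2 codewords.
  weight 4: 5 codewords.
  weight 5: 4 codewords.
  weight 7: 2 codewords.
Minimum distance d = smallest w > 0 with A_w > 0 = 2.
Sanity: Σ A_w = 16 = 2^4 = 16 ✓.


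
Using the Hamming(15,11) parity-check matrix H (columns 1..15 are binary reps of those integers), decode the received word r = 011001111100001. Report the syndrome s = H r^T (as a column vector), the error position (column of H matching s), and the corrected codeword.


s = (0, 1, 0, 0)^T, error position = 4, corrected codeword c = 011101111100001

Compute s = H r^T mod 2 one row at a time:
  s_1 = 1 + 1 + 1 + 0 + 0 + 0 + 0 + 1 = 4 ≡ 0 (mod 2).
  s_2 = 0 + 0 + 1 + 1 + 0 + 0 + 0 + 1 = 3 ≡ 1 (mod 2).
  s_3 = 1 + 1 + 1 + 1 + 1 + 0 + 0 + 1 = 6 ≡ 0 (mod 2).
  s_4 = 0 + 1 + 0 + 1 + 1 + 0 + 0 + 1 = 4 ≡ 0 (mod 2).
s = (0, 1, 0, 0)^T — this equals column 4 of H (binary 0100), so error is at position 4.
Correct: flip bit 4 of r = 011001111100001 to get c = 011101111100001.


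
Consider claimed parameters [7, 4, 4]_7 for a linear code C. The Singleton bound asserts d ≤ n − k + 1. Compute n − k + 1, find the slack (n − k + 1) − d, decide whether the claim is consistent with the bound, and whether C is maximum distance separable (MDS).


Singleton RHS = n − k + 1 = 4, slack = 0, bound satisfied, MDS.

Singleton bound: d ≤ n − k + 1.
Here n = 7, k = 4, so n − k + 1 = 4.
Given d = 4, check d ≤ 4: YES.
Slack = (n − k + 1) − d = 0.
The code is MDS (slack = 0).
Description: the claimed parameters are [7, 4, 4]_7; such a code would be MDS (meets Singleton bound).


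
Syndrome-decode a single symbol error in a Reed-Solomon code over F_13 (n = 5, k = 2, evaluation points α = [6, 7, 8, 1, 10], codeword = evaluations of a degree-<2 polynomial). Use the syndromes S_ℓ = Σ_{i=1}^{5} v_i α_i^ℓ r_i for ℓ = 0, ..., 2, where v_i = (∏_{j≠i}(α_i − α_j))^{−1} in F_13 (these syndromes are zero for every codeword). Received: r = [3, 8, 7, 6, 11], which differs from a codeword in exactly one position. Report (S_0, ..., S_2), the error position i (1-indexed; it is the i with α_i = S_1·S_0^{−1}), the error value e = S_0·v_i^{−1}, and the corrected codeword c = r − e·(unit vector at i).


S = (11, 12, 6), error at position 2, error magnitude e = 3, c = [3, 5, 7, 6, 11].

Step 1: column multipliers v_i = (∏_{j≠i}(α_i − α_j))^{−1} mod 13.
  i = 1 (α = 6): (6−7)(6−8)(6−1)(6−10) = (−1)·(−2)·5·(−4) = −40 ≡ 12, so v_1 = 12^{−1} = 12 (mod 13).
  i = 2 (α = 7): (7−6)(7−8)(7−1)(7−10) = 1·(−1)·6·(−3) = 18 ≡ 5, so v_2 = 5^{−1} = 8 (mod 13).
  i = 3 (α = 8): (8−6)(8−7)(8−1)(8−10) = 2·1·7·(−2) = −28 ≡ 11, so v_3 = 11^{−1} = 6 (mod 13).
  i = 4 (α = 1): (1−6)(1−7)(1−8)(1−10) = (−5)·(−6)·(−7)·(−9) = 1890 ≡ 5, so v_4 = 5^{−1} = 8 (mod 13).
  i = 5 (α = 10): (10−6)(10−7)(10−8)(10−1) = 4·3·2·9 = 216 ≡ 8, so v_5 = 8^{−1} = 5 (mod 13).
  v = [12, 8, 6, 8, 5].
Step 2: syndromes of r = [3, 8, 7, 6, 11] (all sums mod 13).
  S_0 = Σ v_i r_i = 12·3 + 8·8 + 6·7 + 8·6 + 5·11 = 245 ≡ 11.
  S_1 = Σ v_i α_i r_i = 12·6·3 + 8·7·8 + 6·8·7 + 8·1·6 + 5·10·11 = 1598 ≡ 12.
  α_i^2 mod 13 = [10, 10, 12, 1, 9].
  S_2 = Σ v_i α_i^2 r_i = 12·10·3 + 8·10·8 + 6·12·7 + 8·1·6 + 5·9·11 = 2047 ≡ 6.
  S = (11, 12, 6) ≠ 0, so r is not a codeword (an error is present).
Step 3: locate the error. For a single error e at position i, S_ℓ = v_i·e·α_i^ℓ, so α_err = S_1/S_0.
  S_0^{−1} = 11^{−1} = 6 (mod 13), so α_err = 12·6 = 72 ≡ 7 = α_2. Error position i = 2.
  Consistency check: S_2/S_1 = 6·12 = 72 ≡ 7 = α_err ✓ (single-error assumption holds).
Step 4: error magnitude e = S_0/v_2 = S_0·∏_{j≠2}(α_2 − α_j) = 11·5 = 55 ≡ 3 (mod 13).
Step 5: correct position 2: c_2 = r_2 − e = 8 − 3 ≡ 5 (mod 13). Hence c = [3, 5, 7, 6, 11].
  Check: interpolating c through the α_i gives m(x) = 4 + 2·x (degree < 2) with m(α_i) = c_i for every i, so c is indeed a codeword.


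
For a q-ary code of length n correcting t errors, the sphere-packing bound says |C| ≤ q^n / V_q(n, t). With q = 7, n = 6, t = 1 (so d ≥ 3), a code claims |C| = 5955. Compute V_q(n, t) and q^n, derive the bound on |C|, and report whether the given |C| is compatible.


V_q(n, t) = 37, q^n = 117649, Hamming bound = 3179, |C| = 5955 > bound (violated).

Step 1: Compute V_q(n, t) = Σ_{j=0}^1 C(n, j) (q−1)^j.
  j = 0: C(6,0)·(6)^0 = 1·1 = 1.
  j = 1: C(6,1)·(6)^1 = 6·6 = 36.
  V_q(n, t) = 1 + 36 = 37.
Step 2: q^n = 7^6 = 117649.
Step 3: Hamming bound ⌊q^n / V_q(n,t)⌋ = ⌊117649/37⌋ = 3179.
Step 4: Compare |C| = 5955 to 3179: violated.
The claimed |C| lies above the Hamming bound, so no 7-ary code of length 6 with d ≥ 3 can have 5955 codewords.


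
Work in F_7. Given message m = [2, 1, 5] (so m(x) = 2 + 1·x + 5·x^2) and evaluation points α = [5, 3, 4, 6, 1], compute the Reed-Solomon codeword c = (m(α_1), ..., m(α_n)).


c = [6, 1, 2, 6, 1]

Message polynomial: m(x) = 2 + 1·x + 5·x^2 (mod 7).
For each evaluation point α_i, compute m(α_i) mod 7:
  α_1 = 5: Horner steps 5 → 5 → 6, so m(5) = 6.
  α_2 = 3: Horner steps 5 → 2 → 1, so m(3) = 1.
  α_3 = 4: Horner steps 5 → 0 → 2, so m(4) = 2.
  α_4 = 6: Horner steps 5 → 3 → 6, so m(6) = 6.
  α_5 = 1: Horner steps 5 → 6 → 1, so m(1) = 1.
Codeword c = [6, 1, 2, 6, 1] ∈ F_7^5.


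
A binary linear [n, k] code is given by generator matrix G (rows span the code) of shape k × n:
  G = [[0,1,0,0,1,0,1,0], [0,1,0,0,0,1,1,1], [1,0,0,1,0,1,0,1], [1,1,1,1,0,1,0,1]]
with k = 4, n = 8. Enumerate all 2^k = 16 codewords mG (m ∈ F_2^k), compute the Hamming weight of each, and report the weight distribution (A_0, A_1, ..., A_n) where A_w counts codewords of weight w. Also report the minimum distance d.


Weight distribution: A_0 = 1, A_2 = 1, A_3 = 4, A_4 = 5, A_5 = 2, A_6 = 1, A_7 = 2. Minimum distance d = 2.

Enumerate all 2^4 = 16 messages m ∈ F_2^4.
For each, compute codeword c = mG in F_2^8, then tally its weight.
  m = 0000 → c = 00000000, weight = 0.
  m = 1000 → c = 01001010, weight = 3.
  m = 0100 → c = 01000111, weight = 4.
  m = 1100 → c = 00001101, weight = 3.
  m = 0010 → c = 10010101, weight = 4.
  m = 1010 → c = 11011111, weight = 7.
  m = 0110 → c = 11010010, weight = 4.
  m = 1110 → c = 10011000, weight = 3.
  m = 0001 → c = 11110101, weight = 6.
  m = 1001 → c = 10111111, weight = 7.
  m = 0101 → c = 10110010, weight = 4.
  m = 1101 → c = 11111000, weight = 5.
  m = 0011 → c = 01100000, weight = 2.
  m = 1011 → c = 00101010, weight = 3.
  m = 0111 → c = 00100111, weight = 4.
  m = 1111 → c = 01101101, weight = 5.
Tally weights:
  weight 0: 1 codewords.
  weight 2: 1 codewords.
  weight 3: 4 codewords.
  weight 4: 5 codewords.
  weight 5: 2 codewords.
  weight 6: 1 codewords.
  weight 7: 2 codewords.
Minimum distance d = smallest w > 0 with A_w > 0 = 2.
Sanity: Σ A_w = 16 = 2^4 = 16 ✓.


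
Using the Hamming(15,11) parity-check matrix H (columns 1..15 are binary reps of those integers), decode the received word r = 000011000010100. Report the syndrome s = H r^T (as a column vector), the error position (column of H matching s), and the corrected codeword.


s = (0, 1, 0, 1)^T, error position = 5, corrected codeword c = 000001000010100

Compute s = H r^T mod 2 one row at a time:
  s_1 = 0 + 0 + 0 + 1 + 0 + 1 + 0 + 0 = 2 ≡ 0 (mod 2).
  s_2 = 0 + 1 + 1 + 0 + 0 + 1 + 0 + 0 = 3 ≡ 1 (mod 2).
  s_3 = 0 + 0 + 1 + 0 + 0 + 1 + 0 + 0 = 2 ≡ 0 (mod 2).
  s_4 = 0 + 0 + 1 + 0 + 0 + 1 + 1 + 0 = 3 ≡ 1 (mod 2).
s = (0, 1, 0, 1)^T — this equals column 5 of H (binary 0101), so error is at position 5.
Correct: flip bit 5 of r = 000011000010100 to get c = 000001000010100.


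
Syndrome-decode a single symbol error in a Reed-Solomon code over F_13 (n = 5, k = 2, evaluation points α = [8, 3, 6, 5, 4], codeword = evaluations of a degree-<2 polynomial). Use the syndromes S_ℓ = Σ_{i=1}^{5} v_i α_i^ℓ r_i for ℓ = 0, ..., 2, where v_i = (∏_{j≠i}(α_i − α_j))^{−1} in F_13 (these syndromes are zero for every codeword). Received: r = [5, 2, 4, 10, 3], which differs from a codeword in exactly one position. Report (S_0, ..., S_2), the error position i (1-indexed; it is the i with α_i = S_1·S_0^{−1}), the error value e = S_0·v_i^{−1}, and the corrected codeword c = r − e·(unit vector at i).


S = (8, 11, 7), error at position 2, error magnitude e = 6, c = [5, 9, 4, 10, 3].

Step 1: column multipliers v_i = (∏_{j≠i}(α_i − α_j))^{−1} mod 13.
  i = 1 (α = 8): (8−3)(8−6)(8−5)(8−4) = 5·2·3·4 = 120 ≡ 3, so v_1 = 3^{−1} = 9 (mod 13).
  i = 2 (α = 3): (3−8)(3−6)(3−5)(3−4) = (−5)·(−3)·(−2)·(−1) = 30 ≡ 4, so v_2 = 4^{−1} = 10 (mod 13).
  i = 3 (α = 6): (6−8)(6−3)(6−5)(6−4) = (−2)·3·1·2 = −12 ≡ 1, so v_3 = 1^{−1} = 1 (mod 13).
  i = 4 (α = 5): (5−8)(5−3)(5−6)(5−4) = (−3)·2·(−1)·1 = 6 ≡ 6, so v_4 = 6^{−1} = 11 (mod 13).
  i = 5 (α = 4): (4−8)(4−3)(4−6)(4−5) = (−4)·1·(−2)·(−1) = −8 ≡ 5, so v_5 = 5^{−1} = 8 (mod 13).
  v = [9, 10, 1, 11, 8].
Step 2: syndromes of r = [5, 2, 4, 10, 3] (all sums mod 13).
  S_0 = Σ v_i r_i = 9·5 + 10·2 + 1·4 + 11·10 + 8·3 = 203 ≡ 8.
  S_1 = Σ v_i α_i r_i = 9·8·5 + 10·3·2 + 1·6·4 + 11·5·10 + 8·4·3 = 1090 ≡ 11.
  α_i^2 mod 13 = [12, 9, 10, 12, 3].
  S_2 = Σ v_i α_i^2 r_i = 9·12·5 + 10·9·2 + 1·10·4 + 11·12·10 + 8·3·3 = 2152 ≡ 7.
  S = (8, 11, 7) ≠ 0, so r is not a codeword (an error is present).
Step 3: locate the error. For a single error e at position i, S_ℓ = v_i·e·α_i^ℓ, so α_err = S_1/S_0.
  S_0^{−1} = 8^{−1} = 5 (mod 13), so α_err = 11·5 = 55 ≡ 3 = α_2. Error position i = 2.
  Consistency check: S_2/S_1 = 7·6 = 42 ≡ 3 = α_err ✓ (single-error assumption holds).
Step 4: error magnitude e = S_0/v_2 = S_0·∏_{j≠2}(α_2 − α_j) = 8·4 = 32 ≡ 6 (mod 13).
Step 5: correct position 2: c_2 = r_2 − e = 2 − 6 ≡ 9 (mod 13). Hence c = [5, 9, 4, 10, 3].
  Check: interpolating c through the α_i gives m(x) = 1 + 7·x (degree < 2) with m(α_i) = c_i for every i, so c is indeed a codeword.


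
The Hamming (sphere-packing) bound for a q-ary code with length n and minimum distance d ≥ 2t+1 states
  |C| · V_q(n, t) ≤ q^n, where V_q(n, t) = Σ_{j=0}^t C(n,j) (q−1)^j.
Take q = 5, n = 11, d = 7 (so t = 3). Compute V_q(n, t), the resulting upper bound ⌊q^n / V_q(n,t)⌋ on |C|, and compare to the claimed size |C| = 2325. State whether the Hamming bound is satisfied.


V_q(n, t) = 11485, q^n = 48828125, Hamming bound = 4251, |C| = 2325 ≤ bound (satisfied).

Step 1: Compute V_q(n, t) = Σ_{j=0}^3 C(n, j) (q−1)^j.
  j = 0: C(11,0)·(4)^0 = 1·1 = 1.
  j = 1: C(11,1)·(4)^1 = 11·4 = 44.
  j = 2: C(11,2)·(4)^2 = 55·16 = 880.
  j = 3: C(11,3)·(4)^3 = 165·64 = 10560.
  V_q(n, t) = 1 + 44 + 880 + 10560 = 11485.
Step 2: q^n = 5^11 = 48828125.
Step 3: Hamming bound ⌊q^n / V_q(n,t)⌋ = ⌊48828125/11485⌋ = 4251.
Step 4: Compare |C| = 2325 to 4251: satisfied.
The claimed |C| lies below the Hamming bound.
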